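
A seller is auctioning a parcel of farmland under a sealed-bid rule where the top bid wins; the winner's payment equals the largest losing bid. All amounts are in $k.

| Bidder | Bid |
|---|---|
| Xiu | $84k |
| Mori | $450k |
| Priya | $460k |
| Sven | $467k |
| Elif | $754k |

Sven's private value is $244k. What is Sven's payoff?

$0k

Highest bid: Elif at $754k, so Elif wins.
Second-highest bid: Sven at $467k — that is the price the winner pays.
Sven did not win, so Sven pays nothing and receives nothing: payoff $0k.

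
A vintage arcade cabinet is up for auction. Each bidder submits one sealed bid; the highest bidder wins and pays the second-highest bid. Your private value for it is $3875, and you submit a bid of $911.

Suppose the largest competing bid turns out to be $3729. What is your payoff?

$0

Your bid $911 is below the highest competing bid $3729, so you lose.
A losing bidder pays nothing and receives nothing: payoff = $0.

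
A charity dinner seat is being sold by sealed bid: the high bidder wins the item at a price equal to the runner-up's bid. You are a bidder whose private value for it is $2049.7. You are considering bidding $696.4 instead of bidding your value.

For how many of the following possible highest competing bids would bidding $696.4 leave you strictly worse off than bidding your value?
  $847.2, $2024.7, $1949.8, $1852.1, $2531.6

The deviation hurts exactly when the highest competing bid lies strictly between $696.4 and $2049.7 — underbidding then forfeits a profitable win.
$847.2: inside the interval → strictly worse (loss $1202.5).
$2024.7: inside the interval → strictly worse (loss $25).
$1949.8: inside the interval → strictly worse (loss $99.9).
$1852.1: inside the interval → strictly worse (loss $197.6).
$2531.6: above both → same outcome either way.
Count: 4.

4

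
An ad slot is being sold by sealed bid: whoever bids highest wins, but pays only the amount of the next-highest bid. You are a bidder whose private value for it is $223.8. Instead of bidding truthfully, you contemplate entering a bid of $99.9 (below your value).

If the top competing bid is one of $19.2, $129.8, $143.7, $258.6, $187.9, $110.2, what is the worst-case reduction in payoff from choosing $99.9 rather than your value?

$113.6

$19.2: same outcome either way → loss $0.
$129.8: truthful gives $94, deviation gives $0 → loss $94.
$143.7: truthful gives $80.1, deviation gives $0 → loss $80.1.
$258.6: same outcome either way → loss $0.
$187.9: truthful gives $35.9, deviation gives $0 → loss $35.9.
$110.2: truthful gives $113.6, deviation gives $0 → loss $113.6.
Maximum loss: $113.6.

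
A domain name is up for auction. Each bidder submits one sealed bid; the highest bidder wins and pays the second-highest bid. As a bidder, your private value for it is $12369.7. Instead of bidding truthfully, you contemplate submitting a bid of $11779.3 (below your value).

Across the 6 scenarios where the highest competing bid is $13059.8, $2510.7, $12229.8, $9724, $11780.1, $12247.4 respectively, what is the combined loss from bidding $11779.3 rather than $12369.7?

$851.8

The deviation costs you only when the competing bid falls strictly between $11779.3 and $12369.7; elsewhere both bids give the same outcome.
$13059.8: outcomes coincide → loss $0.
$2510.7: outcomes coincide → loss $0.
$12229.8: truthful payoff $139.9, deviation payoff $0 → loss $139.9.
$9724: outcomes coincide → loss $0.
$11780.1: truthful payoff $589.6, deviation payoff $0 → loss $589.6.
$12247.4: truthful payoff $122.3, deviation payoff $0 → loss $122.3.
Total loss = $139.9 + $589.6 + $122.3 = $851.8.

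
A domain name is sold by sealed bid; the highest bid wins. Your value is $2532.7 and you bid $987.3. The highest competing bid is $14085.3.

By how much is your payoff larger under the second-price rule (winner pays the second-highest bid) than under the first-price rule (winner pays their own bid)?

$0

Your bid $987.3 is below $14085.3, so you lose under either rule.
Payoff is $0 in both cases; difference = $0.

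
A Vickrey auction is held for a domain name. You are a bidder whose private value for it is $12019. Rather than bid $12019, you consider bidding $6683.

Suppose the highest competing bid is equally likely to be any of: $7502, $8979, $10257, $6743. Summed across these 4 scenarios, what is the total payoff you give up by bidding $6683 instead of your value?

The deviation costs you only when the competing bid falls strictly between $6683 and $12019; elsewhere both bids give the same outcome.
$7502: truthful payoff $4517, deviation payoff $0 → loss $4517.
$8979: truthful payoff $3040, deviation payoff $0 → loss $3040.
$10257: truthful payoff $1762, deviation payoff $0 → loss $1762.
$6743: truthful payoff $5276, deviation payoff $0 → loss $5276.
Total loss = $4517 + $3040 + $1762 + $5276 = $14595.

$14595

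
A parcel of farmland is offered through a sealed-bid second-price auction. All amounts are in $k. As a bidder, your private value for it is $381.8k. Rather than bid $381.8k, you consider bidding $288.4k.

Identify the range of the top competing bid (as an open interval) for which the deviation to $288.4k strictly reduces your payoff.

($288.4k, $381.8k)

If the competing bid is below $288.4k, both bids win at the same price — no difference.
If it is above $381.8k, both bids lose — no difference.
If it lies strictly between $288.4k and $381.8k, bidding your value wins at a price below your value (positive payoff) while bidding $288.4k loses (payoff 0).
So the deviation strictly hurts on the open interval ($288.4k, $381.8k).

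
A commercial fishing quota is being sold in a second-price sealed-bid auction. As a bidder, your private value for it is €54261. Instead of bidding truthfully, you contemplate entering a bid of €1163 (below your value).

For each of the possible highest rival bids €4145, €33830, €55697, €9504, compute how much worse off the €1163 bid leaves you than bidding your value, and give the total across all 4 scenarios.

The deviation costs you only when the competing bid falls strictly between €1163 and €54261; elsewhere both bids give the same outcome.
€4145: truthful payoff €50116, deviation payoff €0 → loss €50116.
€33830: truthful payoff €20431, deviation payoff €0 → loss €20431.
€55697: outcomes coincide → loss €0.
€9504: truthful payoff €44757, deviation payoff €0 → loss €44757.
Total loss = €50116 + €20431 + €44757 = €115304.

€115304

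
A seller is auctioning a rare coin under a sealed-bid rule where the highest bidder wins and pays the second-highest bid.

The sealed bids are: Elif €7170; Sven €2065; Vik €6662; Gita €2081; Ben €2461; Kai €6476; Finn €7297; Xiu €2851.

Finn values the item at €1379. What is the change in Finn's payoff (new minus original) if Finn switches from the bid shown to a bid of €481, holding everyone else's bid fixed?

€5791

The highest bid among the other bidders is €7170; Finn's bid doesn't change that.
Original bid €7297: Finn is highest, pays the top rival bid €7170; payoff €1379 − €7170 = −€5791.
Alternative bid €481: Finn is not highest (top rival bid is €7170); payoff €0.
Change in payoff = €0 − (−€5791) = €5791.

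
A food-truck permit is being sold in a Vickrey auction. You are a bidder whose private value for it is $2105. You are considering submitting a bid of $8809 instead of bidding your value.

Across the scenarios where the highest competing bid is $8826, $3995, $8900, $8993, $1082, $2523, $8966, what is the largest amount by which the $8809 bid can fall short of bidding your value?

$8826: same outcome either way → loss $0.
$3995: truthful gives $0, deviation gives −$1890 → loss $1890.
$8900: same outcome either way → loss $0.
$8993: same outcome either way → loss $0.
$1082: same outcome either way → loss $0.
$2523: truthful gives $0, deviation gives −$418 → loss $418.
$8966: same outcome either way → loss $0.
Maximum loss: $1890.

$1890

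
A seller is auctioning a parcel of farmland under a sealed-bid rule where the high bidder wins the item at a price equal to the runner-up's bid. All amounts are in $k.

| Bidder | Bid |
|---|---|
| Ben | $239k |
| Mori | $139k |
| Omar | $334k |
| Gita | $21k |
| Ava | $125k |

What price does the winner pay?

$239k

Highest bid: Omar at $334k, so Omar wins.
Second-highest bid: Ben at $239k — that is the price the winner pays.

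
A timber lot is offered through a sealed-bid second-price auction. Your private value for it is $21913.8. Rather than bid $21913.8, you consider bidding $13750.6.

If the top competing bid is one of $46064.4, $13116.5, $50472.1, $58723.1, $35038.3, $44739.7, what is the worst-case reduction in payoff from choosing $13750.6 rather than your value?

$0

$46064.4: same outcome either way → loss $0.
$13116.5: same outcome either way → loss $0.
$50472.1: same outcome either way → loss $0.
$58723.1: same outcome either way → loss $0.
$35038.3: same outcome either way → loss $0.
$44739.7: same outcome either way → loss $0.
Maximum loss: $0.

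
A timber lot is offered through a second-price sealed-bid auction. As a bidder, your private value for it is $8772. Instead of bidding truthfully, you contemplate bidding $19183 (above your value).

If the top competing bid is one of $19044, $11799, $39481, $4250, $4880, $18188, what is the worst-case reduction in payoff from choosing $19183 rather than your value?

$19044: truthful gives $0, deviation gives −$10272 → loss $10272.
$11799: truthful gives $0, deviation gives −$3027 → loss $3027.
$39481: same outcome either way → loss $0.
$4250: same outcome either way → loss $0.
$4880: same outcome either way → loss $0.
$18188: truthful gives $0, deviation gives −$9416 → loss $9416.
Maximum loss: $10272.

$10272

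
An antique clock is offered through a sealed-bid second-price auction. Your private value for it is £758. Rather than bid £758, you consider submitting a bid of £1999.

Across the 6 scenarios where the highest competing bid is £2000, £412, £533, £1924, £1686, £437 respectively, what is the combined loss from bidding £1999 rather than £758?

£2094

The deviation costs you only when the competing bid falls strictly between £758 and £1999; elsewhere both bids give the same outcome.
£2000: outcomes coincide → loss £0.
£412: outcomes coincide → loss £0.
£533: outcomes coincide → loss £0.
£1924: truthful payoff £0, deviation payoff −£1166 → loss £1166.
£1686: truthful payoff £0, deviation payoff −£928 → loss £928.
£437: outcomes coincide → loss £0.
Total loss = £1166 + £928 = £2094.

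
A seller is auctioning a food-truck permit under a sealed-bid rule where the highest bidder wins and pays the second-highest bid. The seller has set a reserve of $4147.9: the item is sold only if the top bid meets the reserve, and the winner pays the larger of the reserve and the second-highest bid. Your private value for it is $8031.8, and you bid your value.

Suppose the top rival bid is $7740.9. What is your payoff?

$290.9

Your bid $8031.8 is the highest and exceeds the reserve.
Price = max(second-highest bid, reserve) = max($7740.9, $4147.9) = $7740.9.
Payoff = $8031.8 − $7740.9 = $290.9.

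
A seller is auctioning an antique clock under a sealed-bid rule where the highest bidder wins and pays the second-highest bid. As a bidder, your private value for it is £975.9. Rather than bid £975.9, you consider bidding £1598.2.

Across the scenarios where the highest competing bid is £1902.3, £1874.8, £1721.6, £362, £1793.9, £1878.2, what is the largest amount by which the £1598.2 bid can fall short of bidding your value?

£0

£1902.3: same outcome either way → loss £0.
£1874.8: same outcome either way → loss £0.
£1721.6: same outcome either way → loss £0.
£362: same outcome either way → loss £0.
£1793.9: same outcome either way → loss £0.
£1878.2: same outcome either way → loss £0.
Maximum loss: £0.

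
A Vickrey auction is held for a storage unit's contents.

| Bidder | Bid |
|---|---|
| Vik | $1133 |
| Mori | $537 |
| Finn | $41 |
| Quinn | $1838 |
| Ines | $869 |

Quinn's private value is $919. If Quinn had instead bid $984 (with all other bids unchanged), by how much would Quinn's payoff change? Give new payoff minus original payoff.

The highest bid among the other bidders is $1133; Quinn's bid doesn't change that.
Original bid $1838: Quinn is highest, pays the top rival bid $1133; payoff $919 − $1133 = −$214.
Alternative bid $984: Quinn is not highest (top rival bid is $1133); payoff $0.
Change in payoff = $0 − (−$214) = $214.

$214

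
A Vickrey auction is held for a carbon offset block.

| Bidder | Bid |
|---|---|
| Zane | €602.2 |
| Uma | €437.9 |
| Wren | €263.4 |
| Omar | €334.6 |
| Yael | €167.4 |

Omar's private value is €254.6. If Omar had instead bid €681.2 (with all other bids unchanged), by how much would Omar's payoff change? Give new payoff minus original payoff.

The highest bid among the other bidders is €602.2; Omar's bid doesn't change that.
Original bid €334.6: Omar is not highest (top rival bid is €602.2); payoff €0.
Alternative bid €681.2: Omar is highest, pays the top rival bid €602.2; payoff €254.6 − €602.2 = −€347.6.
Change in payoff = −€347.6 − (€0) = −€347.6.

−€347.6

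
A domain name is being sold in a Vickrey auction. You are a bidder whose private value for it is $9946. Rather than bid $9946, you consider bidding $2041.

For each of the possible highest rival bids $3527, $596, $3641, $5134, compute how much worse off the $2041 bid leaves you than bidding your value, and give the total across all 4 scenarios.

$17536

The deviation costs you only when the competing bid falls strictly between $2041 and $9946; elsewhere both bids give the same outcome.
$3527: truthful payoff $6419, deviation payoff $0 → loss $6419.
$596: outcomes coincide → loss $0.
$3641: truthful payoff $6305, deviation payoff $0 → loss $6305.
$5134: truthful payoff $4812, deviation payoff $0 → loss $4812.
Total loss = $6419 + $6305 + $4812 = $17536.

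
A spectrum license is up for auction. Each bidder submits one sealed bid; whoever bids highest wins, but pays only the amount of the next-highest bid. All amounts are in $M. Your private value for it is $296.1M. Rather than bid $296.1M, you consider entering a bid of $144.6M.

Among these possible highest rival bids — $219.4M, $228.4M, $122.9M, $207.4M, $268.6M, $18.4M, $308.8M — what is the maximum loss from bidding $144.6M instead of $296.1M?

$219.4M: truthful gives $76.7M, deviation gives $0M → loss $76.7M.
$228.4M: truthful gives $67.7M, deviation gives $0M → loss $67.7M.
$122.9M: same outcome either way → loss $0M.
$207.4M: truthful gives $88.7M, deviation gives $0M → loss $88.7M.
$268.6M: truthful gives $27.5M, deviation gives $0M → loss $27.5M.
$18.4M: same outcome either way → loss $0M.
$308.8M: same outcome either way → loss $0M.
Maximum loss: $88.7M.

$88.7M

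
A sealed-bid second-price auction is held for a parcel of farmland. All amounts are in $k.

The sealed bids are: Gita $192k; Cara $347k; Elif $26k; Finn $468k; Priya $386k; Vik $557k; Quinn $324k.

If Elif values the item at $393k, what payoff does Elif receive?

Highest bid: Vik at $557k, so Vik wins.
Second-highest bid: Finn at $468k — that is the price the winner pays.
Elif did not win, so Elif pays nothing and receives nothing: payoff $0k.

$0k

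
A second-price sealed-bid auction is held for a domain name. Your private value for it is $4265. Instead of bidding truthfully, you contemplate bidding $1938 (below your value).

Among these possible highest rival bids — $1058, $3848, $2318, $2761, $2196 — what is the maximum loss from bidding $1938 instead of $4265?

$1058: same outcome either way → loss $0.
$3848: truthful gives $417, deviation gives $0 → loss $417.
$2318: truthful gives $1947, deviation gives $0 → loss $1947.
$2761: truthful gives $1504, deviation gives $0 → loss $1504.
$2196: truthful gives $2069, deviation gives $0 → loss $2069.
Maximum loss: $2069.

$2069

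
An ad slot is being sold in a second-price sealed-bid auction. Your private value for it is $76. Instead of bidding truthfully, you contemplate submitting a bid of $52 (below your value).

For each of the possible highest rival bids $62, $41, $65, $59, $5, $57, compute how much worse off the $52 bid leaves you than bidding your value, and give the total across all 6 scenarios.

$61

The deviation costs you only when the competing bid falls strictly between $52 and $76; elsewhere both bids give the same outcome.
$62: truthful payoff $14, deviation payoff $0 → loss $14.
$41: outcomes coincide → loss $0.
$65: truthful payoff $11, deviation payoff $0 → loss $11.
$59: truthful payoff $17, deviation payoff $0 → loss $17.
$5: outcomes coincide → loss $0.
$57: truthful payoff $19, deviation payoff $0 → loss $19.
Total loss = $14 + $11 + $17 + $19 = $61.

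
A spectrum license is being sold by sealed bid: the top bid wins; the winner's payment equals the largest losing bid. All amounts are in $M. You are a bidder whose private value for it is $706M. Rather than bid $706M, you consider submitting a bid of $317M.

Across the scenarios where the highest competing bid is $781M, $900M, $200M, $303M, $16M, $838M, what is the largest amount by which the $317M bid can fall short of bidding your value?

$781M: same outcome either way → loss $0M.
$900M: same outcome either way → loss $0M.
$200M: same outcome either way → loss $0M.
$303M: same outcome either way → loss $0M.
$16M: same outcome either way → loss $0M.
$838M: same outcome either way → loss $0M.
Maximum loss: $0M.

$0M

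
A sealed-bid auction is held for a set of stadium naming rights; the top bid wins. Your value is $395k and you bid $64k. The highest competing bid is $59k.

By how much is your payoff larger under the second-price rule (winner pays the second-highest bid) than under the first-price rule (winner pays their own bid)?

$5k

You have the highest bid, so you win under either rule.
Second-price: pay $59k → payoff $336k.
First-price: pay your own bid $64k → payoff $331k.
Difference = $336k − ($331k) = $5k.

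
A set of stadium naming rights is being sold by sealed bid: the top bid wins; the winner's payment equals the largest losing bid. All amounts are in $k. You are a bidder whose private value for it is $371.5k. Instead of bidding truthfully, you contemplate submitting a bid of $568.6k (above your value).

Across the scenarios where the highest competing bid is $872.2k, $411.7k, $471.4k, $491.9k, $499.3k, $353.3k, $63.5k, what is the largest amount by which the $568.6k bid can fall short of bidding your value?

$872.2k: same outcome either way → loss $0k.
$411.7k: truthful gives $0k, deviation gives −$40.2k → loss $40.2k.
$471.4k: truthful gives $0k, deviation gives −$99.9k → loss $99.9k.
$491.9k: truthful gives $0k, deviation gives −$120.4k → loss $120.4k.
$499.3k: truthful gives $0k, deviation gives −$127.8k → loss $127.8k.
$353.3k: same outcome either way → loss $0k.
$63.5k: same outcome either way → loss $0k.
Maximum loss: $127.8k.

$127.8k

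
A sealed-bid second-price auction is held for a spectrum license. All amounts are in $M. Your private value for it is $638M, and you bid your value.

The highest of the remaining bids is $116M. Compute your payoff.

$522M

Your bid $638M exceeds the highest competing bid $116M, so you win.
In a second-price auction the winner pays the second-highest bid, $116M.
Payoff = value − price = $638M − $116M = $522M.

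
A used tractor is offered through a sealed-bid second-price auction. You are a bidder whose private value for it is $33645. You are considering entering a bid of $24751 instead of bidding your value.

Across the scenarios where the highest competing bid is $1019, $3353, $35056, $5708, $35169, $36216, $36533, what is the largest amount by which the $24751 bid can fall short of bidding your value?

$1019: same outcome either way → loss $0.
$3353: same outcome either way → loss $0.
$35056: same outcome either way → loss $0.
$5708: same outcome either way → loss $0.
$35169: same outcome either way → loss $0.
$36216: same outcome either way → loss $0.
$36533: same outcome either way → loss $0.
Maximum loss: $0.

$0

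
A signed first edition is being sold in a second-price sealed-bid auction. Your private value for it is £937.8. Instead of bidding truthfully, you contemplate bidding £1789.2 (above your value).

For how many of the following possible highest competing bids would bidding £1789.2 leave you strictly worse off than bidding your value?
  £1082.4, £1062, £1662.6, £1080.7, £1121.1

5

The deviation hurts exactly when the highest competing bid lies strictly between £937.8 and £1789.2 — overbidding then wins at a price above your value.
£1082.4: inside the interval → strictly worse (loss £144.6).
£1062: inside the interval → strictly worse (loss £124.2).
£1662.6: inside the interval → strictly worse (loss £724.8).
£1080.7: inside the interval → strictly worse (loss £142.9).
£1121.1: inside the interval → strictly worse (loss £183.3).
Count: 5.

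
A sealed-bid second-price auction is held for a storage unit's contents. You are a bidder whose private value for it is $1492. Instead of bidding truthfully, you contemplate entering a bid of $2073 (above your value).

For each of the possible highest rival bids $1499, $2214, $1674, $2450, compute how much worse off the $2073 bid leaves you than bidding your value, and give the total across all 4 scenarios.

The deviation costs you only when the competing bid falls strictly between $1492 and $2073; elsewhere both bids give the same outcome.
$1499: truthful payoff $0, deviation payoff −$7 → loss $7.
$2214: outcomes coincide → loss $0.
$1674: truthful payoff $0, deviation payoff −$182 → loss $182.
$2450: outcomes coincide → loss $0.
Total loss = $7 + $182 = $189.
Because the price is fixed by the runner-up's bid, deviating from your value can only change a good outcome into a bad one — never the reverse.

$189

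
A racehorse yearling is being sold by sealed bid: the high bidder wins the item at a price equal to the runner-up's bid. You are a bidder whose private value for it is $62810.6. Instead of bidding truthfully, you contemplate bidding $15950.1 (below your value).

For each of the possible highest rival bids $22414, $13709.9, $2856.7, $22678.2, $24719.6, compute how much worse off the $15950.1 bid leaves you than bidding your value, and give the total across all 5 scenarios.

The deviation costs you only when the competing bid falls strictly between $15950.1 and $62810.6; elsewhere both bids give the same outcome.
$22414: truthful payoff $40396.6, deviation payoff $0 → loss $40396.6.
$13709.9: outcomes coincide → loss $0.
$2856.7: outcomes coincide → loss $0.
$22678.2: truthful payoff $40132.4, deviation payoff $0 → loss $40132.4.
$24719.6: truthful payoff $38091, deviation payoff $0 → loss $38091.
Total loss = $40396.6 + $40132.4 + $38091 = $118620.
Truthful bidding weakly dominates here: raising your bid can only win items priced above your value, and lowering it can only forfeit items priced below.

$118620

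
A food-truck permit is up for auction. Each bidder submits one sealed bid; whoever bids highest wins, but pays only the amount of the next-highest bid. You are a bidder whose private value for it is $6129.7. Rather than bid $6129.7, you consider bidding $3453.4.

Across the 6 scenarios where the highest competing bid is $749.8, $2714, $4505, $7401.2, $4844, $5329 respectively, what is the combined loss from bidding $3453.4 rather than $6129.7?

The deviation costs you only when the competing bid falls strictly between $3453.4 and $6129.7; elsewhere both bids give the same outcome.
$749.8: outcomes coincide → loss $0.
$2714: outcomes coincide → loss $0.
$4505: truthful payoff $1624.7, deviation payoff $0 → loss $1624.7.
$7401.2: outcomes coincide → loss $0.
$4844: truthful payoff $1285.7, deviation payoff $0 → loss $1285.7.
$5329: truthful payoff $800.7, deviation payoff $0 → loss $800.7.
Total loss = $1624.7 + $1285.7 + $800.7 = $3711.1.

$3711.1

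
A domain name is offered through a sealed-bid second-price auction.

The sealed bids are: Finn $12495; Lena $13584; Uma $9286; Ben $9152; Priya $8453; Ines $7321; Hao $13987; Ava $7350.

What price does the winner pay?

$13584

Highest bid: Hao at $13987, so Hao wins.
Second-highest bid: Lena at $13584 — that is the price the winner pays.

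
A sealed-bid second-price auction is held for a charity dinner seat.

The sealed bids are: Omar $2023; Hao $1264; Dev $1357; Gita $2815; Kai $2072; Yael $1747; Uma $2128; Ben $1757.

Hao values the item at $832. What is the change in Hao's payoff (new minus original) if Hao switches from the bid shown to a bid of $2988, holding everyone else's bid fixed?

−$1983

The highest bid among the other bidders is $2815; Hao's bid doesn't change that.
Original bid $1264: Hao is not highest (top rival bid is $2815); payoff $0.
Alternative bid $2988: Hao is highest, pays the top rival bid $2815; payoff $832 − $2815 = −$1983.
Change in payoff = −$1983 − ($0) = −$1983.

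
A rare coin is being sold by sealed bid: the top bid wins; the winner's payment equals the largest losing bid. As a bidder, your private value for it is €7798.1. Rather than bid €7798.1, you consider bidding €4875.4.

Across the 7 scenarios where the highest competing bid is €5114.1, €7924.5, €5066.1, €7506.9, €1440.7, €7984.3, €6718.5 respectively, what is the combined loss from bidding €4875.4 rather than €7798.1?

€6786.8

The deviation costs you only when the competing bid falls strictly between €4875.4 and €7798.1; elsewhere both bids give the same outcome.
€5114.1: truthful payoff €2684, deviation payoff €0 → loss €2684.
€7924.5: outcomes coincide → loss €0.
€5066.1: truthful payoff €2732, deviation payoff €0 → loss €2732.
€7506.9: truthful payoff €291.2, deviation payoff €0 → loss €291.2.
€1440.7: outcomes coincide → loss €0.
€7984.3: outcomes coincide → loss €0.
€6718.5: truthful payoff €1079.6, deviation payoff €0 → loss €1079.6.
Total loss = €2684 + €2732 + €291.2 + €1079.6 = €6786.8.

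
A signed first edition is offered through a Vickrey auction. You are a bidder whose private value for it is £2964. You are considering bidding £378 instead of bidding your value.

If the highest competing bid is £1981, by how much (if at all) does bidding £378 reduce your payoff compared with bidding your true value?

£983

Bidding your value £2964: you win (since £2964 > £1981) and pay £1981. Payoff £983.
Bidding £378: you lose. Payoff £0.
The competing bid £1981 lies between your shaded bid and your value, so underbidding forfeits an item you could have won at a profitable price.
Loss from deviating = £983 − (£0) = £983.
Truthful bidding weakly dominates here: raising your bid can only win items priced above your value, and lowering it can only forfeit items priced below.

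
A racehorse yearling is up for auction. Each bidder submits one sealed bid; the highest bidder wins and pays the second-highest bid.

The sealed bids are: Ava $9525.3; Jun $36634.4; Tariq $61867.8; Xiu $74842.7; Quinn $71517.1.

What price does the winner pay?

Highest bid: Xiu at $74842.7, so Xiu wins.
Second-highest bid: Quinn at $71517.1 — that is the price the winner pays.

$71517.1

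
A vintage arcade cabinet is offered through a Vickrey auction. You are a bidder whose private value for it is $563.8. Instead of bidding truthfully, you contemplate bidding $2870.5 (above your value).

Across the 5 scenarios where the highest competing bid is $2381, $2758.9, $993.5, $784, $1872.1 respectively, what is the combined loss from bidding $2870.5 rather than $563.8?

$5970.5

The deviation costs you only when the competing bid falls strictly between $563.8 and $2870.5; elsewhere both bids give the same outcome.
$2381: truthful payoff $0, deviation payoff −$1817.2 → loss $1817.2.
$2758.9: truthful payoff $0, deviation payoff −$2195.1 → loss $2195.1.
$993.5: truthful payoff $0, deviation payoff −$429.7 → loss $429.7.
$784: truthful payoff $0, deviation payoff −$220.2 → loss $220.2.
$1872.1: truthful payoff $0, deviation payoff −$1308.3 → loss $1308.3.
Total loss = $1817.2 + $2195.1 + $429.7 + $220.2 + $1308.3 = $5970.5.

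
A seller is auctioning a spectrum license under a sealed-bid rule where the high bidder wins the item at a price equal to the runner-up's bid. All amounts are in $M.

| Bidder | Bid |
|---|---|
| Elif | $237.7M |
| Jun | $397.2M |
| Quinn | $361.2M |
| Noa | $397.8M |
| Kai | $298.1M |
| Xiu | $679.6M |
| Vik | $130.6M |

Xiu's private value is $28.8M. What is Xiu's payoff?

−$369M

Highest bid: Xiu at $679.6M, so Xiu wins.
Second-highest bid: Noa at $397.8M — that is the price the winner pays.
Xiu's payoff = value − price = $28.8M − $397.8M = −$369M.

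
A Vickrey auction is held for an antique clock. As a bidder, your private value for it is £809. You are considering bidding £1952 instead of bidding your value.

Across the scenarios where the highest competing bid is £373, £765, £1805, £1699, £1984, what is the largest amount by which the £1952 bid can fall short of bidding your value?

£996

£373: same outcome either way → loss £0.
£765: same outcome either way → loss £0.
£1805: truthful gives £0, deviation gives −£996 → loss £996.
£1699: truthful gives £0, deviation gives −£890 → loss £890.
£1984: same outcome either way → loss £0.
Maximum loss: £996.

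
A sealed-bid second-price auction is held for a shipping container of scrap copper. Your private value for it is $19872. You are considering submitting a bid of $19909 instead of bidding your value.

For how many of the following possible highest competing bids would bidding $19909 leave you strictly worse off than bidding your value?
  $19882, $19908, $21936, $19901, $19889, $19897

5

The deviation hurts exactly when the highest competing bid lies strictly between $19872 and $19909 — overbidding then wins at a price above your value.
$19882: inside the interval → strictly worse (loss $10).
$19908: inside the interval → strictly worse (loss $36).
$21936: above both → same outcome either way.
$19901: inside the interval → strictly worse (loss $29).
$19889: inside the interval → strictly worse (loss $17).
$19897: inside the interval → strictly worse (loss $25).
Count: 5.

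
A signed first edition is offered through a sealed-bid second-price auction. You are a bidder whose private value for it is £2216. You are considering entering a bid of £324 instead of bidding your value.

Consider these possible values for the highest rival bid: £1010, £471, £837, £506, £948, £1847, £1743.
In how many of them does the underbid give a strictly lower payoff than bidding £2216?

7

The deviation hurts exactly when the highest competing bid lies strictly between £324 and £2216 — underbidding then forfeits a profitable win.
£1010: inside the interval → strictly worse (loss £1206).
£471: inside the interval → strictly worse (loss £1745).
£837: inside the interval → strictly worse (loss £1379).
£506: inside the interval → strictly worse (loss £1710).
£948: inside the interval → strictly worse (loss £1268).
£1847: inside the interval → strictly worse (loss £369).
£1743: inside the interval → strictly worse (loss £473).
Count: 7.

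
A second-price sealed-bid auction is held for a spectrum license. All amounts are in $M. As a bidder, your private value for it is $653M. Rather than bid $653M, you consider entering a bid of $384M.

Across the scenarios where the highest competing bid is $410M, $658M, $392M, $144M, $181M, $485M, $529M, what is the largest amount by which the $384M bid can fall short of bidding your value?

$410M: truthful gives $243M, deviation gives $0M → loss $243M.
$658M: same outcome either way → loss $0M.
$392M: truthful gives $261M, deviation gives $0M → loss $261M.
$144M: same outcome either way → loss $0M.
$181M: same outcome either way → loss $0M.
$485M: truthful gives $168M, deviation gives $0M → loss $168M.
$529M: truthful gives $124M, deviation gives $0M → loss $124M.
Maximum loss: $261M.

$261M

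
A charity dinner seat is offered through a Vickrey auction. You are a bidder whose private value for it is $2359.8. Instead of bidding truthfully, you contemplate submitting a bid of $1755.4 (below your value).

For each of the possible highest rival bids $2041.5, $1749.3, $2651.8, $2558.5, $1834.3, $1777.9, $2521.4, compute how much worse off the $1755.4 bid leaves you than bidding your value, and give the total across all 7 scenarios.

$1425.7

The deviation costs you only when the competing bid falls strictly between $1755.4 and $2359.8; elsewhere both bids give the same outcome.
$2041.5: truthful payoff $318.3, deviation payoff $0 → loss $318.3.
$1749.3: outcomes coincide → loss $0.
$2651.8: outcomes coincide → loss $0.
$2558.5: outcomes coincide → loss $0.
$1834.3: truthful payoff $525.5, deviation payoff $0 → loss $525.5.
$1777.9: truthful payoff $581.9, deviation payoff $0 → loss $581.9.
$2521.4: outcomes coincide → loss $0.
Total loss = $318.3 + $525.5 + $581.9 = $1425.7.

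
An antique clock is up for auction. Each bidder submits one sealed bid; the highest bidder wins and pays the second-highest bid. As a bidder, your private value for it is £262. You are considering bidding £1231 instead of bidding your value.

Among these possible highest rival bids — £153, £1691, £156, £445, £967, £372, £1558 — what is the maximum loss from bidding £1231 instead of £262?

£153: same outcome either way → loss £0.
£1691: same outcome either way → loss £0.
£156: same outcome either way → loss £0.
£445: truthful gives £0, deviation gives −£183 → loss £183.
£967: truthful gives £0, deviation gives −£705 → loss £705.
£372: truthful gives £0, deviation gives −£110 → loss £110.
£1558: same outcome either way → loss £0.
Maximum loss: £705.

£705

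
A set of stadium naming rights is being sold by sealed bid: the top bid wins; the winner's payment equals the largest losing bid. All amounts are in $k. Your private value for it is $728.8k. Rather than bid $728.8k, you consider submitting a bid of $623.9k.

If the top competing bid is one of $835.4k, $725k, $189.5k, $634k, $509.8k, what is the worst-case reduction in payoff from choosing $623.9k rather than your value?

$94.8k

$835.4k: same outcome either way → loss $0k.
$725k: truthful gives $3.8k, deviation gives $0k → loss $3.8k.
$189.5k: same outcome either way → loss $0k.
$634k: truthful gives $94.8k, deviation gives $0k → loss $94.8k.
$509.8k: same outcome either way → loss $0k.
Maximum loss: $94.8k.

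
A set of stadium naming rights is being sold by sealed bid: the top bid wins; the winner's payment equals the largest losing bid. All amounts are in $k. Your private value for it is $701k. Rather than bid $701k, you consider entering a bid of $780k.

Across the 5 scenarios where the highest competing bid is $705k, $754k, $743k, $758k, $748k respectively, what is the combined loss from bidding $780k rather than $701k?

$203k

The deviation costs you only when the competing bid falls strictly between $701k and $780k; elsewhere both bids give the same outcome.
$705k: truthful payoff $0k, deviation payoff −$4k → loss $4k.
$754k: truthful payoff $0k, deviation payoff −$53k → loss $53k.
$743k: truthful payoff $0k, deviation payoff −$42k → loss $42k.
$758k: truthful payoff $0k, deviation payoff −$57k → loss $57k.
$748k: truthful payoff $0k, deviation payoff −$47k → loss $47k.
Total loss = $4k + $53k + $42k + $57k + $47k = $203k.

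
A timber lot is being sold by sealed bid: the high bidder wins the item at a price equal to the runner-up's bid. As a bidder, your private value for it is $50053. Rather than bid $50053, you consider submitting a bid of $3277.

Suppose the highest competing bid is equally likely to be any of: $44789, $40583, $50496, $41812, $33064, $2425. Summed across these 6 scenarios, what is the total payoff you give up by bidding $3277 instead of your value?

The deviation costs you only when the competing bid falls strictly between $3277 and $50053; elsewhere both bids give the same outcome.
$44789: truthful payoff $5264, deviation payoff $0 → loss $5264.
$40583: truthful payoff $9470, deviation payoff $0 → loss $9470.
$50496: outcomes coincide → loss $0.
$41812: truthful payoff $8241, deviation payoff $0 → loss $8241.
$33064: truthful payoff $16989, deviation payoff $0 → loss $16989.
$2425: outcomes coincide → loss $0.
Total loss = $5264 + $9470 + $8241 + $16989 = $39964.

$39964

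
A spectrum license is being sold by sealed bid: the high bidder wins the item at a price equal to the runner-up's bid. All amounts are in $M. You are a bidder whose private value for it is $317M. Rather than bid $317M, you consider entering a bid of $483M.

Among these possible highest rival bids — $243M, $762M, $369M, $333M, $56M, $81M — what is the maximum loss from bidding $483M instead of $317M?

$243M: same outcome either way → loss $0M.
$762M: same outcome either way → loss $0M.
$369M: truthful gives $0M, deviation gives −$52M → loss $52M.
$333M: truthful gives $0M, deviation gives −$16M → loss $16M.
$56M: same outcome either way → loss $0M.
$81M: same outcome either way → loss $0M.
Maximum loss: $52M.

$52M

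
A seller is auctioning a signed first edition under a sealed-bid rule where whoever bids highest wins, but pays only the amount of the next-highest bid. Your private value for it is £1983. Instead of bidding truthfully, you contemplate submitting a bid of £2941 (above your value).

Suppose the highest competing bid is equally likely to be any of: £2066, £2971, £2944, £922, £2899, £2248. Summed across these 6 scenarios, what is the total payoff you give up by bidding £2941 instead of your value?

The deviation costs you only when the competing bid falls strictly between £1983 and £2941; elsewhere both bids give the same outcome.
£2066: truthful payoff £0, deviation payoff −£83 → loss £83.
£2971: outcomes coincide → loss £0.
£2944: outcomes coincide → loss £0.
£922: outcomes coincide → loss £0.
£2899: truthful payoff £0, deviation payoff −£916 → loss £916.
£2248: truthful payoff £0, deviation payoff −£265 → loss £265.
Total loss = £83 + £916 + £265 = £1264.
Because the price is fixed by the runner-up's bid, deviating from your value can only change a good outcome into a bad one — never the reverse.

£1264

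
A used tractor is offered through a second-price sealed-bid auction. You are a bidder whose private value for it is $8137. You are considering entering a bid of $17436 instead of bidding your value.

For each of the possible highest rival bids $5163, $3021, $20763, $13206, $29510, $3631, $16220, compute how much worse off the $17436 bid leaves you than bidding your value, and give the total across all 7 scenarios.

The deviation costs you only when the competing bid falls strictly between $8137 and $17436; elsewhere both bids give the same outcome.
$5163: outcomes coincide → loss $0.
$3021: outcomes coincide → loss $0.
$20763: outcomes coincide → loss $0.
$13206: truthful payoff $0, deviation payoff −$5069 → loss $5069.
$29510: outcomes coincide → loss $0.
$3631: outcomes coincide → loss $0.
$16220: truthful payoff $0, deviation payoff −$8083 → loss $8083.
Total loss = $5069 + $8083 = $13152.
Because the price is fixed by the runner-up's bid, deviating from your value can only change a good outcome into a bad one — never the reverse.

$13152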